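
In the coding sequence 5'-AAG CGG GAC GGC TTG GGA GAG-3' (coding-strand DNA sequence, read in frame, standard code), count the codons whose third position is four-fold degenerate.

3

Codon 1 AAG (Lys): third position 2-fold.
Codon 2 CGG (Arg): third position 4-fold.
Codon 3 GAC (Asp): third position 2-fold.
Codon 4 GGC (Gly): third position 4-fold.
Codon 5 TTG (Leu): third position 2-fold.
Codon 6 GGA (Gly): third position 4-fold.
Codon 7 GAG (Glu): third position 2-fold.
Four-fold degenerate third positions: 3.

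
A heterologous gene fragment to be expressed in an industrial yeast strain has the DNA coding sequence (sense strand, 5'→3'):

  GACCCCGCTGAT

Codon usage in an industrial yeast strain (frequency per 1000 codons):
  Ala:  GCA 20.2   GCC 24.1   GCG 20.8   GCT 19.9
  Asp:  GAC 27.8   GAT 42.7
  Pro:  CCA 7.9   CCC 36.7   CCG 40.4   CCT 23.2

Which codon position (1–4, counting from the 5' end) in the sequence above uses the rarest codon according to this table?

3

Codon 1 GAC (Asp): 27.8 per 1000.
Codon 2 CCC (Pro): 36.7 per 1000.
Codon 3 GCT (Ala): 19.9 per 1000.
Codon 4 GAT (Asp): 42.7 per 1000.
Lowest frequency is 19.9 at codon 3.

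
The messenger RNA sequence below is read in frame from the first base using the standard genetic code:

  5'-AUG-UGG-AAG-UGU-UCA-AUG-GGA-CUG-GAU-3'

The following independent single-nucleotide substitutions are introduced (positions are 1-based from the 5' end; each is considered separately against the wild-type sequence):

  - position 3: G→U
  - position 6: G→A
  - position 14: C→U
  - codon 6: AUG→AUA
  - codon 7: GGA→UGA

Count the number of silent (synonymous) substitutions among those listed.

0

Codon 1: AUG (Met) → AUU (Ile) — missense.
Codon 2: UGG (Trp) → UGA (Stop) — nonsense.
Codon 5: UCA (Ser) → UUA (Leu) — missense.
Codon 6: AUG (Met) → AUA (Ile) — missense.
Codon 7: GGA (Gly) → UGA (Stop) — nonsense.
Synonymous: 0 of 5.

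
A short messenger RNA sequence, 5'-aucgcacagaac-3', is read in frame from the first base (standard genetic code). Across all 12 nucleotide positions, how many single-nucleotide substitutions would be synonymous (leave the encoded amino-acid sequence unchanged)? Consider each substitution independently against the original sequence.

Codon 1 (AUC, Ile): 2 synonymous substitutions.
Codon 2 (GCA, Ala): 3 synonymous substitutions.
Codon 3 (CAG, Gln): 1 synonymous substitution.
Codon 4 (AAC, Asn): 1 synonymous substitution.
Total: 2 + 3 + 1 + 1 = 7.

7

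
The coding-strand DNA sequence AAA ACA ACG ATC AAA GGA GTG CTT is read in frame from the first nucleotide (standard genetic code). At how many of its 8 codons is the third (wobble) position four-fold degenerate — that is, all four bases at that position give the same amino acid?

5

Codon 1 AAA (Lys): third position 2-fold.
Codon 2 ACA (Thr): third position 4-fold.
Codon 3 ACG (Thr): third position 4-fold.
Codon 4 ATC (Ile): third position 3-fold.
Codon 5 AAA (Lys): third position 2-fold.
Codon 6 GGA (Gly): third position 4-fold.
Codon 7 GTG (Val): third position 4-fold.
Codon 8 CTT (Leu): third position 4-fold.
Four-fold degenerate third positions: 5.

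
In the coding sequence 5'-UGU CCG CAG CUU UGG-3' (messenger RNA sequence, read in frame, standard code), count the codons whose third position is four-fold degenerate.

Codon 1 UGU (Cys): third position 2-fold.
Codon 2 CCG (Pro): third position 4-fold.
Codon 3 CAG (Gln): third position 2-fold.
Codon 4 CUU (Leu): third position 4-fold.
Codon 5 UGG (Trp): third position 1-fold.
Four-fold degenerate third positions: 2.

2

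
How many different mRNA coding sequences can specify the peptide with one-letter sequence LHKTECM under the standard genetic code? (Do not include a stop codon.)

384

Leu: 6 codons.
His: 2 codons.
Lys: 2 codons.
Thr: 4 codons.
Glu: 2 codons.
Cys: 2 codons.
Met: 1 codon.
6 × 2 × 2 × 4 × 2 × 2 × 1 = 384.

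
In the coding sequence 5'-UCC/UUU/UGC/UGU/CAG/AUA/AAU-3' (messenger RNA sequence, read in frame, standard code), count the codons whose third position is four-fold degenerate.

1

Codon 1 UCC (Ser): third position 4-fold.
Codon 2 UUU (Phe): third position 2-fold.
Codon 3 UGC (Cys): third position 2-fold.
Codon 4 UGU (Cys): third position 2-fold.
Codon 5 CAG (Gln): third position 2-fold.
Codon 6 AUA (Ile): third position 3-fold.
Codon 7 AAU (Asn): third position 2-fold.
Four-fold degenerate third positions: 1.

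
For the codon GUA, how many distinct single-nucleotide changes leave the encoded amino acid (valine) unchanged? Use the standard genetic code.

3

Position 1: none → 0 synonymous.
Position 2: none → 0 synonymous.
Position 3: GUU, GUC, GUG → 3 synonymous.
Total: 0 + 0 + 3 = 3.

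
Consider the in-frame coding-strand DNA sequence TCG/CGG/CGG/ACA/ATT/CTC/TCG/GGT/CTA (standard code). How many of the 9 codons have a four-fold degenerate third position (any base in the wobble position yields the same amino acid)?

8

Codon 1 TCG (Ser): third position 4-fold.
Codon 2 CGG (Arg): third position 4-fold.
Codon 3 CGG (Arg): third position 4-fold.
Codon 4 ACA (Thr): third position 4-fold.
Codon 5 ATT (Ile): third position 3-fold.
Codon 6 CTC (Leu): third position 4-fold.
Codon 7 TCG (Ser): third position 4-fold.
Codon 8 GGT (Gly): third position 4-fold.
Codon 9 CTA (Leu): third position 4-fold.
Four-fold degenerate third positions: 8.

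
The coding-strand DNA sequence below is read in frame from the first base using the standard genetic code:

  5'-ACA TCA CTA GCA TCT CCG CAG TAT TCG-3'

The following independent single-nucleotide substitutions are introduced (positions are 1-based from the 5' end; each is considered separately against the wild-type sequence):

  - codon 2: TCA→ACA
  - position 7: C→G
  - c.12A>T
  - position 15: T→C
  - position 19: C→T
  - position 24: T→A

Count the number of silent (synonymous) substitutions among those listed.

2

Codon 2: TCA (Ser) → ACA (Thr) — missense.
Codon 3: CTA (Leu) → GTA (Val) — missense.
Codon 4: GCA (Ala) → GCT (Ala) — synonymous.
Codon 5: TCT (Ser) → TCC (Ser) — synonymous.
Codon 7: CAG (Gln) → TAG (Stop) — nonsense.
Codon 8: TAT (Tyr) → TAA (Stop) — nonsense.
Synonymous: 2 of 6.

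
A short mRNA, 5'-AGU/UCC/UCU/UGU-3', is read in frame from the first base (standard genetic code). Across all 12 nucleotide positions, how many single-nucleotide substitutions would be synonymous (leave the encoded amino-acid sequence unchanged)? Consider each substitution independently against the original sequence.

8

Codon 1 (AGU, Ser): 1 synonymous substitution.
Codon 2 (UCC, Ser): 3 synonymous substitutions.
Codon 3 (UCU, Ser): 3 synonymous substitutions.
Codon 4 (UGU, Cys): 1 synonymous substitution.
Total: 1 + 3 + 3 + 1 = 8.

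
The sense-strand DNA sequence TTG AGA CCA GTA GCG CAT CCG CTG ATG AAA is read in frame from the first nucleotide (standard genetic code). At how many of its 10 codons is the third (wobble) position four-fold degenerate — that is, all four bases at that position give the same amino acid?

5

Codon 1 TTG (Leu): third position 2-fold.
Codon 2 AGA (Arg): third position 2-fold.
Codon 3 CCA (Pro): third position 4-fold.
Codon 4 GTA (Val): third position 4-fold.
Codon 5 GCG (Ala): third position 4-fold.
Codon 6 CAT (His): third position 2-fold.
Codon 7 CCG (Pro): third position 4-fold.
Codon 8 CTG (Leu): third position 4-fold.
Codon 9 ATG (Met): third position 1-fold.
Codon 10 AAA (Lys): third position 2-fold.
Four-fold degenerate third positions: 5.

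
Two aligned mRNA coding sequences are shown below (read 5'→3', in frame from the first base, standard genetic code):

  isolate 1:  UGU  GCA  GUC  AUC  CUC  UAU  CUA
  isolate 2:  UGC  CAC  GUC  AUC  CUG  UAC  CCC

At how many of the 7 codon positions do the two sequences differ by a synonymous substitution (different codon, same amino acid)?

Codon 1: UGU Cys / UGC Cys — synonymous.
Codon 2: GCA Ala / CAC His — nonsynonymous.
Codon 3: GUC Val / GUC Val — identical.
Codon 4: AUC Ile / AUC Ile — identical.
Codon 5: CUC Leu / CUG Leu — synonymous.
Codon 6: UAU Tyr / UAC Tyr — synonymous.
Codon 7: CUA Leu / CCC Pro — nonsynonymous.
Synonymous differences: 3.

3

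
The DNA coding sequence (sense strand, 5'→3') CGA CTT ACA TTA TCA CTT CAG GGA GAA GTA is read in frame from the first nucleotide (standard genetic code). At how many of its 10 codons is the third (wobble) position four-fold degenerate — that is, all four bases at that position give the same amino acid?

7

Codon 1 CGA (Arg): third position 4-fold.
Codon 2 CTT (Leu): third position 4-fold.
Codon 3 ACA (Thr): third position 4-fold.
Codon 4 TTA (Leu): third position 2-fold.
Codon 5 TCA (Ser): third position 4-fold.
Codon 6 CTT (Leu): third position 4-fold.
Codon 7 CAG (Gln): third position 2-fold.
Codon 8 GGA (Gly): third position 4-fold.
Codon 9 GAA (Glu): third position 2-fold.
Codon 10 GTA (Val): third position 4-fold.
Four-fold degenerate third positions: 7.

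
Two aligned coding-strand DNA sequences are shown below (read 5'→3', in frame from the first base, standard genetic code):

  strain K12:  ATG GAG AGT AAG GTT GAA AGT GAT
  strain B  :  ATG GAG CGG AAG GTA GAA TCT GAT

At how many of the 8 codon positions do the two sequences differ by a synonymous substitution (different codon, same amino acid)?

2

Codon 1: ATG Met / ATG Met — identical.
Codon 2: GAG Glu / GAG Glu — identical.
Codon 3: AGT Ser / CGG Arg — nonsynonymous.
Codon 4: AAG Lys / AAG Lys — identical.
Codon 5: GTT Val / GTA Val — synonymous.
Codon 6: GAA Glu / GAA Glu — identical.
Codon 7: AGT Ser / TCT Ser — synonymous.
Codon 8: GAT Asp / GAT Asp — identical.
Synonymous differences: 2.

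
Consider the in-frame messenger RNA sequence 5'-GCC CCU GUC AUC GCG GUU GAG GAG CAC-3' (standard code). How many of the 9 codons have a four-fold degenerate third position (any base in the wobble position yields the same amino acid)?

Codon 1 GCC (Ala): third position 4-fold.
Codon 2 CCU (Pro): third position 4-fold.
Codon 3 GUC (Val): third position 4-fold.
Codon 4 AUC (Ile): third position 3-fold.
Codon 5 GCG (Ala): third position 4-fold.
Codon 6 GUU (Val): third position 4-fold.
Codon 7 GAG (Glu): third position 2-fold.
Codon 8 GAG (Glu): third position 2-fold.
Codon 9 CAC (His): third position 2-fold.
Four-fold degenerate third positions: 5.

5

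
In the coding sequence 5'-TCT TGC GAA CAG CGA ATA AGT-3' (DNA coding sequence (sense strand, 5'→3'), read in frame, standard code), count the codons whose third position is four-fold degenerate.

2

Codon 1 TCT (Ser): third position 4-fold.
Codon 2 TGC (Cys): third position 2-fold.
Codon 3 GAA (Glu): third position 2-fold.
Codon 4 CAG (Gln): third position 2-fold.
Codon 5 CGA (Arg): third position 4-fold.
Codon 6 ATA (Ile): third position 3-fold.
Codon 7 AGT (Ser): third position 2-fold.
Four-fold degenerate third positions: 2.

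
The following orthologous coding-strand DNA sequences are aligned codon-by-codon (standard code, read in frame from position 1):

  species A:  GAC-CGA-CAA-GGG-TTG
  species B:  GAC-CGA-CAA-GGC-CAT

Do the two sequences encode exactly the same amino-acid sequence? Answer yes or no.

no

Codon 1: GAC Asp / GAC Asp — identical.
Codon 2: CGA Arg / CGA Arg — identical.
Codon 3: CAA Gln / CAA Gln — identical.
Codon 4: GGG Gly / GGC Gly — synonymous.
Codon 5: TTG Leu / CAT His — nonsynonymous.
Nonsynonymous differences: 1 → different protein.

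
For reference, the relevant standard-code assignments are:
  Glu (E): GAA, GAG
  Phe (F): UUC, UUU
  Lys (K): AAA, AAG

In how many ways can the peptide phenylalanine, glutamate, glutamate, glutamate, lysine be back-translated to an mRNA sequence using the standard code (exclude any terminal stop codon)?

Phe: 2 codons.
Glu: 2 codons.
Glu: 2 codons.
Glu: 2 codons.
Lys: 2 codons.
2 × 2 × 2 × 2 × 2 = 32.

32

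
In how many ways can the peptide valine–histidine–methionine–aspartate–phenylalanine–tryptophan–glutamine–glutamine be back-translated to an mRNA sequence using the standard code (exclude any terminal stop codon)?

128

Val: 4 codons.
His: 2 codons.
Met: 1 codon.
Asp: 2 codons.
Phe: 2 codons.
Trp: 1 codon.
Gln: 2 codons.
Gln: 2 codons.
4 × 2 × 1 × 2 × 2 × 1 × 2 × 2 = 128.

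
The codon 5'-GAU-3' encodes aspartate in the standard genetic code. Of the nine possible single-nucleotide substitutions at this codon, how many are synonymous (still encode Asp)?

Position 1: none → 0 synonymous.
Position 2: none → 0 synonymous.
Position 3: GAC → 1 synonymous.
Total: 0 + 0 + 1 = 1.

1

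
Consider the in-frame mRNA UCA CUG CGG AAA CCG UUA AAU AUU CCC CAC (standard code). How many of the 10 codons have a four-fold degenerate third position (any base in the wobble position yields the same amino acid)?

Codon 1 UCA (Ser): third position 4-fold.
Codon 2 CUG (Leu): third position 4-fold.
Codon 3 CGG (Arg): third position 4-fold.
Codon 4 AAA (Lys): third position 2-fold.
Codon 5 CCG (Pro): third position 4-fold.
Codon 6 UUA (Leu): third position 2-fold.
Codon 7 AAU (Asn): third position 2-fold.
Codon 8 AUU (Ile): third position 3-fold.
Codon 9 CCC (Pro): third position 4-fold.
Codon 10 CAC (His): third position 2-fold.
Four-fold degenerate third positions: 5.

5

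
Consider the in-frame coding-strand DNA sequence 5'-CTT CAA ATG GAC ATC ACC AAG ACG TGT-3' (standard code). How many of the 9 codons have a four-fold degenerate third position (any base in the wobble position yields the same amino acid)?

Codon 1 CTT (Leu): third position 4-fold.
Codon 2 CAA (Gln): third position 2-fold.
Codon 3 ATG (Met): third position 1-fold.
Codon 4 GAC (Asp): third position 2-fold.
Codon 5 ATC (Ile): third position 3-fold.
Codon 6 ACC (Thr): third position 4-fold.
Codon 7 AAG (Lys): third position 2-fold.
Codon 8 ACG (Thr): third position 4-fold.
Codon 9 TGT (Cys): third position 2-fold.
Four-fold degenerate third positions: 3.

3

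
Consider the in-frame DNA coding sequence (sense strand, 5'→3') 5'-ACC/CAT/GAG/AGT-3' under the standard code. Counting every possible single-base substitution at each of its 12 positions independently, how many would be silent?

Codon 1 (ACC, Thr): 3 synonymous substitutions.
Codon 2 (CAT, His): 1 synonymous substitution.
Codon 3 (GAG, Glu): 1 synonymous substitution.
Codon 4 (AGT, Ser): 1 synonymous substitution.
Total: 3 + 1 + 1 + 1 = 6.

6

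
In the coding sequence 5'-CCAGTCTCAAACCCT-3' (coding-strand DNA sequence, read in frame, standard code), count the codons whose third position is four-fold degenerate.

4

Codon 1 CCA (Pro): third position 4-fold.
Codon 2 GTC (Val): third position 4-fold.
Codon 3 TCA (Ser): third position 4-fold.
Codon 4 AAC (Asn): third position 2-fold.
Codon 5 CCT (Pro): third position 4-fold.
Four-fold degenerate third positions: 4.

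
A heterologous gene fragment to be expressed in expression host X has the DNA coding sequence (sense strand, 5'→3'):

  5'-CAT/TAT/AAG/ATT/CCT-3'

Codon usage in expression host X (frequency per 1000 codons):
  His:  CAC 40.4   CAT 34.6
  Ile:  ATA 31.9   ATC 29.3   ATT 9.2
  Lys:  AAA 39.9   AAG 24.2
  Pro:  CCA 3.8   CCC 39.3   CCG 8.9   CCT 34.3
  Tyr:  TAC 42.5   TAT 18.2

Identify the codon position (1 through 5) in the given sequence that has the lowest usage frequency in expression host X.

4

Codon 1 CAT (His): 34.6 per 1000.
Codon 2 TAT (Tyr): 18.2 per 1000.
Codon 3 AAG (Lys): 24.2 per 1000.
Codon 4 ATT (Ile): 9.2 per 1000.
Codon 5 CCT (Pro): 34.3 per 1000.
Lowest frequency is 9.2 at codon 4.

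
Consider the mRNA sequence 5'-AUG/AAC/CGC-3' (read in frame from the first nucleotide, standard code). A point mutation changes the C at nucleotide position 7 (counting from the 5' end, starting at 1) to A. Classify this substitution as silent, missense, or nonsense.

missense

Position 7 falls in codon 3: CGC → Arg.
After the substitution the codon is AGC → Ser.
Arg ≠ Ser, so this is a missense mutation.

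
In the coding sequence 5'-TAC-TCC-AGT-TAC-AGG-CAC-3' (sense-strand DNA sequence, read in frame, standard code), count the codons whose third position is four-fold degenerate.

1

Codon 1 TAC (Tyr): third position 2-fold.
Codon 2 TCC (Ser): third position 4-fold.
Codon 3 AGT (Ser): third position 2-fold.
Codon 4 TAC (Tyr): third position 2-fold.
Codon 5 AGG (Arg): third position 2-fold.
Codon 6 CAC (His): third position 2-fold.
Four-fold degenerate third positions: 1.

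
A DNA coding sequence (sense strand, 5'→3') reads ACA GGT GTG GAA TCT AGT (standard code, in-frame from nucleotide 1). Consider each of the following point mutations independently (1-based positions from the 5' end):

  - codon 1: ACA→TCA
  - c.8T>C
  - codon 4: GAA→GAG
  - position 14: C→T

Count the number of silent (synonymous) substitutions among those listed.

1

Codon 1: ACA (Thr) → TCA (Ser) — missense.
Codon 3: GTG (Val) → GCG (Ala) — missense.
Codon 4: GAA (Glu) → GAG (Glu) — synonymous.
Codon 5: TCT (Ser) → TTT (Phe) — missense.
Synonymous: 1 of 4.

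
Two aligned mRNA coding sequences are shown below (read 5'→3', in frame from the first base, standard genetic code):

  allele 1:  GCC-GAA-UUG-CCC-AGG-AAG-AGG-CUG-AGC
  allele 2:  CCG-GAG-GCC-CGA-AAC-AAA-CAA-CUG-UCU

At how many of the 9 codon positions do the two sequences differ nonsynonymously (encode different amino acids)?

5

Codon 1: GCC Ala / CCG Pro — nonsynonymous.
Codon 2: GAA Glu / GAG Glu — synonymous.
Codon 3: UUG Leu / GCC Ala — nonsynonymous.
Codon 4: CCC Pro / CGA Arg — nonsynonymous.
Codon 5: AGG Arg / AAC Asn — nonsynonymous.
Codon 6: AAG Lys / AAA Lys — synonymous.
Codon 7: AGG Arg / CAA Gln — nonsynonymous.
Codon 8: CUG Leu / CUG Leu — identical.
Codon 9: AGC Ser / UCU Ser — synonymous.
Nonsynonymous differences: 5.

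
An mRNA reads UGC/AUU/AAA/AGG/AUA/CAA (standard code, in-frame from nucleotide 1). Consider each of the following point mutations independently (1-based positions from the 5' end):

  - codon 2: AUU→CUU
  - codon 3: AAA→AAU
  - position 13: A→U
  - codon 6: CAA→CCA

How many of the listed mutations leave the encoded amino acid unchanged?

Codon 2: AUU (Ile) → CUU (Leu) — missense.
Codon 3: AAA (Lys) → AAU (Asn) — missense.
Codon 5: AUA (Ile) → UUA (Leu) — missense.
Codon 6: CAA (Gln) → CCA (Pro) — missense.
Synonymous: 0 of 4.

0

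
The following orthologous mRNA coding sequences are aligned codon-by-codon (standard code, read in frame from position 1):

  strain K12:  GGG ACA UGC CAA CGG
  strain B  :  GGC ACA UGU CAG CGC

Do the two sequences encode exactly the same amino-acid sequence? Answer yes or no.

yes

Codon 1: GGG Gly / GGC Gly — synonymous.
Codon 2: ACA Thr / ACA Thr — identical.
Codon 3: UGC Cys / UGU Cys — synonymous.
Codon 4: CAA Gln / CAG Gln — synonymous.
Codon 5: CGG Arg / CGC Arg — synonymous.
Nonsynonymous differences: 0 → same protein.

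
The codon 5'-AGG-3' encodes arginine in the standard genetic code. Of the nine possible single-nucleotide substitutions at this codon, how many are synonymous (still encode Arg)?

2

Position 1: CGG → 1 synonymous.
Position 2: none → 0 synonymous.
Position 3: AGA → 1 synonymous.
Total: 1 + 0 + 1 = 2.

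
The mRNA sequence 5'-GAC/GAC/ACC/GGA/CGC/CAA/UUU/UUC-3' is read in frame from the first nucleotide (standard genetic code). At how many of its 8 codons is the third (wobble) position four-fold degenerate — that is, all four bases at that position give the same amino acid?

Codon 1 GAC (Asp): third position 2-fold.
Codon 2 GAC (Asp): third position 2-fold.
Codon 3 ACC (Thr): third position 4-fold.
Codon 4 GGA (Gly): third position 4-fold.
Codon 5 CGC (Arg): third position 4-fold.
Codon 6 CAA (Gln): third position 2-fold.
Codon 7 UUU (Phe): third position 2-fold.
Codon 8 UUC (Phe): third position 2-fold.
Four-fold degenerate third positions: 3.

3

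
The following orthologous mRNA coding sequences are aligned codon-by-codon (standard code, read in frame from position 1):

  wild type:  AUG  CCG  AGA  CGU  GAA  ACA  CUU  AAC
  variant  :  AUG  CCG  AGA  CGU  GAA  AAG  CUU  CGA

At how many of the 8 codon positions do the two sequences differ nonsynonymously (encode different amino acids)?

2

Codon 1: AUG Met / AUG Met — identical.
Codon 2: CCG Pro / CCG Pro — identical.
Codon 3: AGA Arg / AGA Arg — identical.
Codon 4: CGU Arg / CGU Arg — identical.
Codon 5: GAA Glu / GAA Glu — identical.
Codon 6: ACA Thr / AAG Lys — nonsynonymous.
Codon 7: CUU Leu / CUU Leu — identical.
Codon 8: AAC Asn / CGA Arg — nonsynonymous.
Nonsynonymous differences: 2.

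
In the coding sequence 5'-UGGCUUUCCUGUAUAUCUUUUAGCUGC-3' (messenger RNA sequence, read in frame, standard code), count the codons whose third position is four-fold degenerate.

3

Codon 1 UGG (Trp): third position 1-fold.
Codon 2 CUU (Leu): third position 4-fold.
Codon 3 UCC (Ser): third position 4-fold.
Codon 4 UGU (Cys): third position 2-fold.
Codon 5 AUA (Ile): third position 3-fold.
Codon 6 UCU (Ser): third position 4-fold.
Codon 7 UUU (Phe): third position 2-fold.
Codon 8 AGC (Ser): third position 2-fold.
Codon 9 UGC (Cys): third position 2-fold.
Four-fold degenerate third positions: 3.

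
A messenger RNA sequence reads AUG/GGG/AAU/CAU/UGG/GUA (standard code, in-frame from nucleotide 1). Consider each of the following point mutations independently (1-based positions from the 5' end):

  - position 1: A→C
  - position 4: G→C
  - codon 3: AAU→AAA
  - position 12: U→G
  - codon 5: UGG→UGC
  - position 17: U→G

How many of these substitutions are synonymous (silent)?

0

Codon 1: AUG (Met) → CUG (Leu) — missense.
Codon 2: GGG (Gly) → CGG (Arg) — missense.
Codon 3: AAU (Asn) → AAA (Lys) — missense.
Codon 4: CAU (His) → CAG (Gln) — missense.
Codon 5: UGG (Trp) → UGC (Cys) — missense.
Codon 6: GUA (Val) → GGA (Gly) — missense.
Synonymous: 0 of 6.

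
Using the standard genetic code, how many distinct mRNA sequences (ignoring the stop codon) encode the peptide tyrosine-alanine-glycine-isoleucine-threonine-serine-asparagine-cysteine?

9216

Tyr: 2 codons.
Ala: 4 codons.
Gly: 4 codons.
Ile: 3 codons.
Thr: 4 codons.
Ser: 6 codons.
Asn: 2 codons.
Cys: 2 codons.
2 × 4 × 4 × 3 × 4 × 6 × 2 × 2 = 9216.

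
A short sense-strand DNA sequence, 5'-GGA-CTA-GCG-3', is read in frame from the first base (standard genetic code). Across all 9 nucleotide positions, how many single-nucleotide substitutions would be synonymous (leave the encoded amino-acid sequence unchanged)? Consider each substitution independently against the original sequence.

10

Codon 1 (GGA, Gly): 3 synonymous substitutions.
Codon 2 (CTA, Leu): 4 synonymous substitutions.
Codon 3 (GCG, Ala): 3 synonymous substitutions.
Total: 3 + 4 + 3 = 10.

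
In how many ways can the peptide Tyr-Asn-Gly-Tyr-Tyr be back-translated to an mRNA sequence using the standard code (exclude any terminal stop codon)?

64

Tyr: 2 codons.
Asn: 2 codons.
Gly: 4 codons.
Tyr: 2 codons.
Tyr: 2 codons.
2 × 2 × 4 × 2 × 2 = 64.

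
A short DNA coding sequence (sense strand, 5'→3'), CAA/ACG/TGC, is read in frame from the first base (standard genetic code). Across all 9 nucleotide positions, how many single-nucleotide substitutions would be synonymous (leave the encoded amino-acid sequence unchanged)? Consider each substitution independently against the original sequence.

Codon 1 (CAA, Gln): 1 synonymous substitution.
Codon 2 (ACG, Thr): 3 synonymous substitutions.
Codon 3 (TGC, Cys): 1 synonymous substitution.
Total: 1 + 3 + 1 = 5.

5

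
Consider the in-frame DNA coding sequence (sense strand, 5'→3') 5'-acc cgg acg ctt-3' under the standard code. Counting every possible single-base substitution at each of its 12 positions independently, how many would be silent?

13

Codon 1 (ACC, Thr): 3 synonymous substitutions.
Codon 2 (CGG, Arg): 4 synonymous substitutions.
Codon 3 (ACG, Thr): 3 synonymous substitutions.
Codon 4 (CTT, Leu): 3 synonymous substitutions.
Total: 3 + 4 + 3 + 3 = 13.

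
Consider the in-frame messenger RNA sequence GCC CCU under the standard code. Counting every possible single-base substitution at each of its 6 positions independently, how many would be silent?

6

Codon 1 (GCC, Ala): 3 synonymous substitutions.
Codon 2 (CCU, Pro): 3 synonymous substitutions.
Total: 3 + 3 = 6.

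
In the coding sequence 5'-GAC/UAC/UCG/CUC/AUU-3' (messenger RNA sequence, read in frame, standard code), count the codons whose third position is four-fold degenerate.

Codon 1 GAC (Asp): third position 2-fold.
Codon 2 UAC (Tyr): third position 2-fold.
Codon 3 UCG (Ser): third position 4-fold.
Codon 4 CUC (Leu): third position 4-fold.
Codon 5 AUU (Ile): third position 3-fold.
Four-fold degenerate third positions: 2.

2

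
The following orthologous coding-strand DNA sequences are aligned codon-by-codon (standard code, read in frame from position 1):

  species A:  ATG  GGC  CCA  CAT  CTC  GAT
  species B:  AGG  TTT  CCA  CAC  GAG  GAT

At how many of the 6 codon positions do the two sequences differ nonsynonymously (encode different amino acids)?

3

Codon 1: ATG Met / AGG Arg — nonsynonymous.
Codon 2: GGC Gly / TTT Phe — nonsynonymous.
Codon 3: CCA Pro / CCA Pro — identical.
Codon 4: CAT His / CAC His — synonymous.
Codon 5: CTC Leu / GAG Glu — nonsynonymous.
Codon 6: GAT Asp / GAT Asp — identical.
Nonsynonymous differences: 3.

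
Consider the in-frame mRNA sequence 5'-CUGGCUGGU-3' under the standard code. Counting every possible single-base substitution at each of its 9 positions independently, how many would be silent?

10

Codon 1 (CUG, Leu): 4 synonymous substitutions.
Codon 2 (GCU, Ala): 3 synonymous substitutions.
Codon 3 (GGU, Gly): 3 synonymous substitutions.
Total: 4 + 3 + 3 = 10.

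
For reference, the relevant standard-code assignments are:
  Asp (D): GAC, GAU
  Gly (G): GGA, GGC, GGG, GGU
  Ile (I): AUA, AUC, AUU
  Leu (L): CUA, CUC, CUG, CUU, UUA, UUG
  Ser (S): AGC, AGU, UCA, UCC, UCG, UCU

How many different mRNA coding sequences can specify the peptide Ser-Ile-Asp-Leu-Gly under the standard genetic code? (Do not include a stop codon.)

864

Ser: 6 codons.
Ile: 3 codons.
Asp: 2 codons.
Leu: 6 codons.
Gly: 4 codons.
6 × 3 × 2 × 6 × 4 = 864.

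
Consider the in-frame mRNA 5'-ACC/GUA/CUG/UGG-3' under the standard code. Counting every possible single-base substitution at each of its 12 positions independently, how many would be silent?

Codon 1 (ACC, Thr): 3 synonymous substitutions.
Codon 2 (GUA, Val): 3 synonymous substitutions.
Codon 3 (CUG, Leu): 4 synonymous substitutions.
Codon 4 (UGG, Trp): 0 synonymous substitutions.
Total: 3 + 3 + 4 + 0 = 10.

10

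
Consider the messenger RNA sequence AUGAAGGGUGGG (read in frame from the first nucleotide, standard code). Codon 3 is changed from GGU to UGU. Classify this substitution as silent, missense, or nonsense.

Position 7 falls in codon 3: GGU → Gly.
After the substitution the codon is UGU → Cys.
Gly ≠ Cys, so this is a missense mutation.

missense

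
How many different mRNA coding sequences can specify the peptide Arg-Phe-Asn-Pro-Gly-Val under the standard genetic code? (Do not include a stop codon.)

1536

Arg: 6 codons.
Phe: 2 codons.
Asn: 2 codons.
Pro: 4 codons.
Gly: 4 codons.
Val: 4 codons.
6 × 2 × 2 × 4 × 4 × 4 = 1536.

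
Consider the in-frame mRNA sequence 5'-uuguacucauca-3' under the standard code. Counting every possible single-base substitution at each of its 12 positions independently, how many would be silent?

Codon 1 (UUG, Leu): 2 synonymous substitutions.
Codon 2 (UAC, Tyr): 1 synonymous substitution.
Codon 3 (UCA, Ser): 3 synonymous substitutions.
Codon 4 (UCA, Ser): 3 synonymous substitutions.
Total: 2 + 1 + 3 + 3 = 9.

9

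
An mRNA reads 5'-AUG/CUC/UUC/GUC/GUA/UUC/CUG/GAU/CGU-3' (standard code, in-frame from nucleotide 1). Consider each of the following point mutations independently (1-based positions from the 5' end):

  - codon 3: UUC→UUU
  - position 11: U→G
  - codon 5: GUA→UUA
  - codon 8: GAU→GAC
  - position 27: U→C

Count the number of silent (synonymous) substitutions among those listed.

3

Codon 3: UUC (Phe) → UUU (Phe) — synonymous.
Codon 4: GUC (Val) → GGC (Gly) — missense.
Codon 5: GUA (Val) → UUA (Leu) — missense.
Codon 8: GAU (Asp) → GAC (Asp) — synonymous.
Codon 9: CGU (Arg) → CGC (Arg) — synonymous.
Synonymous: 3 of 5.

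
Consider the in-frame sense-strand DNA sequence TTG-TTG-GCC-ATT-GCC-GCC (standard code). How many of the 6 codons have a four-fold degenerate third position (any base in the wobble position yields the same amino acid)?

Codon 1 TTG (Leu): third position 2-fold.
Codon 2 TTG (Leu): third position 2-fold.
Codon 3 GCC (Ala): third position 4-fold.
Codon 4 ATT (Ile): third position 3-fold.
Codon 5 GCC (Ala): third position 4-fold.
Codon 6 GCC (Ala): third position 4-fold.
Four-fold degenerate third positions: 3.

3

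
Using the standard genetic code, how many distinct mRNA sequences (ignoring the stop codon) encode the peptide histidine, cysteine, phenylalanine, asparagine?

His: 2 codons.
Cys: 2 codons.
Phe: 2 codons.
Asn: 2 codons.
2 × 2 × 2 × 2 = 16.

16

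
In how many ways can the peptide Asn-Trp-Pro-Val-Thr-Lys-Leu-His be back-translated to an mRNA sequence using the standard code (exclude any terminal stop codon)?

3072

Asn: 2 codons.
Trp: 1 codon.
Pro: 4 codons.
Val: 4 codons.
Thr: 4 codons.
Lys: 2 codons.
Leu: 6 codons.
His: 2 codons.
2 × 1 × 4 × 4 × 4 × 2 × 6 × 2 = 3072.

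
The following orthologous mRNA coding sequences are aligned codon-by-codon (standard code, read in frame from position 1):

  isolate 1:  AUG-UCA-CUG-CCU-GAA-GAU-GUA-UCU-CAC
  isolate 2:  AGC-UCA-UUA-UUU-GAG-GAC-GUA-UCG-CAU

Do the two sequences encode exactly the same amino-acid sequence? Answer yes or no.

no

Codon 1: AUG Met / AGC Ser — nonsynonymous.
Codon 2: UCA Ser / UCA Ser — identical.
Codon 3: CUG Leu / UUA Leu — synonymous.
Codon 4: CCU Pro / UUU Phe — nonsynonymous.
Codon 5: GAA Glu / GAG Glu — synonymous.
Codon 6: GAU Asp / GAC Asp — synonymous.
Codon 7: GUA Val / GUA Val — identical.
Codon 8: UCU Ser / UCG Ser — synonymous.
Codon 9: CAC His / CAU His — synonymous.
Nonsynonymous differences: 2 → different protein.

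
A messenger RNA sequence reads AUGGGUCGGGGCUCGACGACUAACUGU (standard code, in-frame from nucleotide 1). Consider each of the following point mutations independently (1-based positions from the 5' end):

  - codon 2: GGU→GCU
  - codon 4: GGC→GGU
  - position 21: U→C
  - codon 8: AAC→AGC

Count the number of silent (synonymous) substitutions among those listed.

Codon 2: GGU (Gly) → GCU (Ala) — missense.
Codon 4: GGC (Gly) → GGU (Gly) — synonymous.
Codon 7: ACU (Thr) → ACC (Thr) — synonymous.
Codon 8: AAC (Asn) → AGC (Ser) — missense.
Synonymous: 2 of 4.

2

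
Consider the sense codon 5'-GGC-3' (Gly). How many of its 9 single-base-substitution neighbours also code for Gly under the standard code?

3

Position 1: none → 0 synonymous.
Position 2: none → 0 synonymous.
Position 3: GGU, GGA, GGG → 3 synonymous.
Total: 0 + 0 + 3 = 3.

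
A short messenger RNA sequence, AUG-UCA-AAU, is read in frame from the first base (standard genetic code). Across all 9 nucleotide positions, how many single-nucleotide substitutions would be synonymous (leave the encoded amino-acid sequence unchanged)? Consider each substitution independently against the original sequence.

Codon 1 (AUG, Met): 0 synonymous substitutions.
Codon 2 (UCA, Ser): 3 synonymous substitutions.
Codon 3 (AAU, Asn): 1 synonymous substitution.
Total: 0 + 3 + 1 = 4.

4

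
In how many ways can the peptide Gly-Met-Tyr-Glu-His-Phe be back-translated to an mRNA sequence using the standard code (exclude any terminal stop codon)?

64

Gly: 4 codons.
Met: 1 codon.
Tyr: 2 codons.
Glu: 2 codons.
His: 2 codons.
Phe: 2 codons.
4 × 1 × 2 × 2 × 2 × 2 = 64.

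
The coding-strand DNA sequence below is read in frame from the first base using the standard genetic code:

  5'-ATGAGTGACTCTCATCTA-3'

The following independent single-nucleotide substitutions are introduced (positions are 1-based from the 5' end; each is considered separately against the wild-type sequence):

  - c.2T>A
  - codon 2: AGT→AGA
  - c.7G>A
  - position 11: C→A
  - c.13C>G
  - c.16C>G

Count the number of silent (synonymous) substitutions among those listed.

Codon 1: ATG (Met) → AAG (Lys) — missense.
Codon 2: AGT (Ser) → AGA (Arg) — missense.
Codon 3: GAC (Asp) → AAC (Asn) — missense.
Codon 4: TCT (Ser) → TAT (Tyr) — missense.
Codon 5: CAT (His) → GAT (Asp) — missense.
Codon 6: CTA (Leu) → GTA (Val) — missense.
Synonymous: 0 of 6.

0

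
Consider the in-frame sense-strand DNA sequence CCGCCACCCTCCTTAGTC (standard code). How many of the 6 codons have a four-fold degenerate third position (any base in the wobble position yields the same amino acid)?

5

Codon 1 CCG (Pro): third position 4-fold.
Codon 2 CCA (Pro): third position 4-fold.
Codon 3 CCC (Pro): third position 4-fold.
Codon 4 TCC (Ser): third position 4-fold.
Codon 5 TTA (Leu): third position 2-fold.
Codon 6 GTC (Val): third position 4-fold.
Four-fold degenerate third positions: 5.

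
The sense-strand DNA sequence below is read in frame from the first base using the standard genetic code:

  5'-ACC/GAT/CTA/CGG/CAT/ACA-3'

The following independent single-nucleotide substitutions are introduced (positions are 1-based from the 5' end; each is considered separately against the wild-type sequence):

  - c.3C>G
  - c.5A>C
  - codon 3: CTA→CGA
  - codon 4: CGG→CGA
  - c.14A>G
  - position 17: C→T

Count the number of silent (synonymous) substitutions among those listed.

Codon 1: ACC (Thr) → ACG (Thr) — synonymous.
Codon 2: GAT (Asp) → GCT (Ala) — missense.
Codon 3: CTA (Leu) → CGA (Arg) — missense.
Codon 4: CGG (Arg) → CGA (Arg) — synonymous.
Codon 5: CAT (His) → CGT (Arg) — missense.
Codon 6: ACA (Thr) → ATA (Ile) — missense.
Synonymous: 2 of 6.

2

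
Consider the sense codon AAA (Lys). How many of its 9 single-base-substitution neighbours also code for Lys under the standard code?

1

Position 1: none → 0 synonymous.
Position 2: none → 0 synonymous.
Position 3: AAG → 1 synonymous.
Total: 0 + 0 + 1 = 1.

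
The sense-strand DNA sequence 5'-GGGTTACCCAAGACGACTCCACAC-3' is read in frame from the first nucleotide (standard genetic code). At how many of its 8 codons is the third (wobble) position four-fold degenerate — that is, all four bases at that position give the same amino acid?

5

Codon 1 GGG (Gly): third position 4-fold.
Codon 2 TTA (Leu): third position 2-fold.
Codon 3 CCC (Pro): third position 4-fold.
Codon 4 AAG (Lys): third position 2-fold.
Codon 5 ACG (Thr): third position 4-fold.
Codon 6 ACT (Thr): third position 4-fold.
Codon 7 CCA (Pro): third position 4-fold.
Codon 8 CAC (His): third position 2-fold.
Four-fold degenerate third positions: 5.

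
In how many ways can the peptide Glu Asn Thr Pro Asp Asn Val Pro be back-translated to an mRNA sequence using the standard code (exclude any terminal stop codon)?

4096

Glu: 2 codons.
Asn: 2 codons.
Thr: 4 codons.
Pro: 4 codons.
Asp: 2 codons.
Asn: 2 codons.
Val: 4 codons.
Pro: 4 codons.
2 × 2 × 4 × 4 × 2 × 2 × 4 × 4 = 4096.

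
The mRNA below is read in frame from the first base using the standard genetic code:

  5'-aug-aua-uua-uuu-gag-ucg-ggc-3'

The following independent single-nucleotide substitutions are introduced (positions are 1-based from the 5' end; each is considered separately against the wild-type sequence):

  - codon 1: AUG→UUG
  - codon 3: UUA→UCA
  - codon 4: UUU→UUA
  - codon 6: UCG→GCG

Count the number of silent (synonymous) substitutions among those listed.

Codon 1: AUG (Met) → UUG (Leu) — missense.
Codon 3: UUA (Leu) → UCA (Ser) — missense.
Codon 4: UUU (Phe) → UUA (Leu) — missense.
Codon 6: UCG (Ser) → GCG (Ala) — missense.
Synonymous: 0 of 4.

0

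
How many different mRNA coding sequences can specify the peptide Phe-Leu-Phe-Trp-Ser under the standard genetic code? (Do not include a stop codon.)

Phe: 2 codons.
Leu: 6 codons.
Phe: 2 codons.
Trp: 1 codon.
Ser: 6 codons.
2 × 6 × 2 × 1 × 6 = 144.

144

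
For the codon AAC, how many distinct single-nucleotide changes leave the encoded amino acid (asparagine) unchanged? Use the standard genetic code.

1

Position 1: none → 0 synonymous.
Position 2: none → 0 synonymous.
Position 3: AAT → 1 synonymous.
Total: 0 + 0 + 1 = 1.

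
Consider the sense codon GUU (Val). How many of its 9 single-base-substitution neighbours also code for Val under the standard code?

3

Position 1: none → 0 synonymous.
Position 2: none → 0 synonymous.
Position 3: GUC, GUA, GUG → 3 synonymous.
Total: 0 + 0 + 3 = 3.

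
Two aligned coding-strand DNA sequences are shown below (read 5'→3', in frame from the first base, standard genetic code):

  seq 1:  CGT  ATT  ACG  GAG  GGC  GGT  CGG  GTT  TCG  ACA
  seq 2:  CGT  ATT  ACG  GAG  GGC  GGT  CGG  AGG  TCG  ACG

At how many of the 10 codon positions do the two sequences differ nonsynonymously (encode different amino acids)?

1

Codon 1: CGT Arg / CGT Arg — identical.
Codon 2: ATT Ile / ATT Ile — identical.
Codon 3: ACG Thr / ACG Thr — identical.
Codon 4: GAG Glu / GAG Glu — identical.
Codon 5: GGC Gly / GGC Gly — identical.
Codon 6: GGT Gly / GGT Gly — identical.
Codon 7: CGG Arg / CGG Arg — identical.
Codon 8: GTT Val / AGG Arg — nonsynonymous.
Codon 9: TCG Ser / TCG Ser — identical.
Codon 10: ACA Thr / ACG Thr — synonymous.
Nonsynonymous differences: 1.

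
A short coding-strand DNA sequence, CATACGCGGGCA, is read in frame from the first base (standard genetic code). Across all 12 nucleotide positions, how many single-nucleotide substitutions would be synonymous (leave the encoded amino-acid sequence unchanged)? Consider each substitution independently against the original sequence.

Codon 1 (CAT, His): 1 synonymous substitution.
Codon 2 (ACG, Thr): 3 synonymous substitutions.
Codon 3 (CGG, Arg): 4 synonymous substitutions.
Codon 4 (GCA, Ala): 3 synonymous substitutions.
Total: 1 + 3 + 4 + 3 = 11.

11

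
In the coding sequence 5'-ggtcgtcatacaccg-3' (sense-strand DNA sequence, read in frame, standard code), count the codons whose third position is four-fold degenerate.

Codon 1 GGT (Gly): third position 4-fold.
Codon 2 CGT (Arg): third position 4-fold.
Codon 3 CAT (His): third position 2-fold.
Codon 4 ACA (Thr): third position 4-fold.
Codon 5 CCG (Pro): third position 4-fold.
Four-fold degenerate third positions: 4.

4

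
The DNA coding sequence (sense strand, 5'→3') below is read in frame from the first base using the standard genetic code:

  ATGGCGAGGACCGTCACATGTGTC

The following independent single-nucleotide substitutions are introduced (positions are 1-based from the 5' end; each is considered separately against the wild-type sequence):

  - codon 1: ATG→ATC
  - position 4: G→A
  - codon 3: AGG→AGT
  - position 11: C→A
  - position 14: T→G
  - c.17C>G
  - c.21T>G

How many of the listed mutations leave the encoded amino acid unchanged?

Codon 1: ATG (Met) → ATC (Ile) — missense.
Codon 2: GCG (Ala) → ACG (Thr) — missense.
Codon 3: AGG (Arg) → AGT (Ser) — missense.
Codon 4: ACC (Thr) → AAC (Asn) — missense.
Codon 5: GTC (Val) → GGC (Gly) — missense.
Codon 6: ACA (Thr) → AGA (Arg) — missense.
Codon 7: TGT (Cys) → TGG (Trp) — missense.
Synonymous: 0 of 7.

0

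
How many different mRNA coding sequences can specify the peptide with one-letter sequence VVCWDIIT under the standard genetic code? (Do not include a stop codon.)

2304

Val: 4 codons.
Val: 4 codons.
Cys: 2 codons.
Trp: 1 codon.
Asp: 2 codons.
Ile: 3 codons.
Ile: 3 codons.
Thr: 4 codons.
4 × 4 × 2 × 1 × 2 × 3 × 3 × 4 = 2304.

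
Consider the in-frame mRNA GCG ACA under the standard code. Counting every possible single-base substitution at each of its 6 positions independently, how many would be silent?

Codon 1 (GCG, Ala): 3 synonymous substitutions.
Codon 2 (ACA, Thr): 3 synonymous substitutions.
Total: 3 + 3 = 6.

6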